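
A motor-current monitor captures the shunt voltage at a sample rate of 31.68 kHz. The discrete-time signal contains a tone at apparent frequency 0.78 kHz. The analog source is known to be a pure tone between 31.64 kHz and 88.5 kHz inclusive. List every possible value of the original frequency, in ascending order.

32.46 kHz, 62.58 kHz, 64.14 kHz

Frequencies that alias to 0.78 kHz are k·fs ± 0.78 kHz for integer k ≥ 0.
k=0: 0.78 kHz.
k=1: 30.9 kHz, 32.46 kHz.
k=2: 62.58 kHz, 64.14 kHz.
k=3: 94.26 kHz, 95.82 kHz.
Within [31.64 kHz, 88.5 kHz]: 32.46 kHz, 62.58 kHz, 64.14 kHz.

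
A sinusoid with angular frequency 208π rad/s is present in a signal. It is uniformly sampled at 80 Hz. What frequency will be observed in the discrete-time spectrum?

24 Hz

ω = 208π rad/s → f = ω/(2π) = 104 Hz.
104 Hz mod fs = 24 Hz.
24 Hz ≤ fs/2 = 40 Hz, appears at 24 Hz.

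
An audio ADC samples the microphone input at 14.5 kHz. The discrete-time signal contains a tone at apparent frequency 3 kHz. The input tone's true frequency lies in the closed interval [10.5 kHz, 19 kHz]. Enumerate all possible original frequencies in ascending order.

Frequencies that alias to 3 kHz are k·fs ± 3 kHz for integer k ≥ 0.
k=0: 3 kHz.
k=1: 11.5 kHz, 17.5 kHz.
k=2: 26 kHz, 32 kHz.
Within [10.5 kHz, 19 kHz]: 11.5 kHz, 17.5 kHz.

11.5 kHz, 17.5 kHz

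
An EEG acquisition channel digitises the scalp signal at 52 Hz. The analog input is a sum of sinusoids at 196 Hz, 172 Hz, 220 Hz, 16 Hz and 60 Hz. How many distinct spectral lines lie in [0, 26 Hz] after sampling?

fs/2 = 26 Hz.
196 Hz mod fs = 40 Hz.
40 Hz > fs/2 = 26 Hz, folds to fs − 40 Hz = 12 Hz.
172 Hz mod fs = 16 Hz.
16 Hz ≤ fs/2 = 26 Hz, appears at 16 Hz.
220 Hz mod fs = 12 Hz.
12 Hz ≤ fs/2 = 26 Hz, appears at 12 Hz.
16 Hz ≤ fs/2 = 26 Hz, passes unchanged.
60 Hz mod fs = 8 Hz.
8 Hz ≤ fs/2 = 26 Hz, appears at 8 Hz.
Distinct values: {8 Hz, 12 Hz, 16 Hz} → 3.

3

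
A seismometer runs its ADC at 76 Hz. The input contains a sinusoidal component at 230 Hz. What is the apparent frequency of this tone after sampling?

2 Hz

230 Hz mod fs = 2 Hz.
2 Hz ≤ fs/2 = 38 Hz, appears at 2 Hz.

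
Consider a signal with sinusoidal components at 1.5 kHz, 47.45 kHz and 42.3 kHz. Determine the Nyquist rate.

Highest-frequency component: 47.45 kHz.
Nyquist rate = 2 × 47.45 kHz = 94.9 kHz.

94.9 kHz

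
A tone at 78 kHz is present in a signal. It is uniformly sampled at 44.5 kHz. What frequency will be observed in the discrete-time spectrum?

78 kHz mod fs = 33.5 kHz.
33.5 kHz > fs/2 = 22.25 kHz, folds to fs − 33.5 kHz = 11 kHz.

11 kHz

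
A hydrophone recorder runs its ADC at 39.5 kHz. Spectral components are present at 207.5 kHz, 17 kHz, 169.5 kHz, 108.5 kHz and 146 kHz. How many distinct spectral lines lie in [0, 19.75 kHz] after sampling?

fs/2 = 19.75 kHz.
207.5 kHz mod fs = 10 kHz.
10 kHz ≤ fs/2 = 19.75 kHz, appears at 10 kHz.
17 kHz ≤ fs/2 = 19.75 kHz, passes unchanged.
169.5 kHz mod fs = 11.5 kHz.
11.5 kHz ≤ fs/2 = 19.75 kHz, appears at 11.5 kHz.
108.5 kHz mod fs = 29.5 kHz.
29.5 kHz > fs/2 = 19.75 kHz, folds to fs − 29.5 kHz = 10 kHz.
146 kHz mod fs = 27.5 kHz.
27.5 kHz > fs/2 = 19.75 kHz, folds to fs − 27.5 kHz = 12 kHz.
Distinct values: {10 kHz, 11.5 kHz, 12 kHz, 17 kHz} → 4.

4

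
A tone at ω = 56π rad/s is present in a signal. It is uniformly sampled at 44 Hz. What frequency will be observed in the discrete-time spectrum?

16 Hz

ω = 56π rad/s → f = ω/(2π) = 28 Hz.
28 Hz > fs/2 = 22 Hz, folds to fs − 28 Hz = 16 Hz.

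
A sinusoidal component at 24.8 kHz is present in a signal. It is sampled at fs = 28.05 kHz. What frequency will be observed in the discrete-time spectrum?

3.25 kHz

24.8 kHz > fs/2 = 14.025 kHz, folds to fs − 24.8 kHz = 3.25 kHz.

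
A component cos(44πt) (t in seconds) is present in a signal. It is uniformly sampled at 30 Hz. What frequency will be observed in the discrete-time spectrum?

ω = 44π rad/s → f = ω/(2π) = 22 Hz.
22 Hz > fs/2 = 15 Hz, folds to fs − 22 Hz = 8 Hz.

8 Hz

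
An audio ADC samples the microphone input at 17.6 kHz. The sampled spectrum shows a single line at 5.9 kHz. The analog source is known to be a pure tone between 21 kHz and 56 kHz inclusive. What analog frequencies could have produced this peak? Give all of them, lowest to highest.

23.5 kHz, 29.3 kHz, 41.1 kHz, 46.9 kHz

Frequencies that alias to 5.9 kHz are k·fs ± 5.9 kHz for integer k ≥ 0.
k=0: 5.9 kHz.
k=1: 11.7 kHz, 23.5 kHz.
k=2: 29.3 kHz, 41.1 kHz.
k=3: 46.9 kHz, 58.7 kHz.
k=4: 64.5 kHz, 76.3 kHz.
Within [21 kHz, 56 kHz]: 23.5 kHz, 29.3 kHz, 41.1 kHz, 46.9 kHz.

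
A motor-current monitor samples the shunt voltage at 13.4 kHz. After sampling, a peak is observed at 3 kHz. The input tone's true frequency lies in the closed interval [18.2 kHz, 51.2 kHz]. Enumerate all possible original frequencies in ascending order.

23.8 kHz, 29.8 kHz, 37.2 kHz, 43.2 kHz, 50.6 kHz

Frequencies that alias to 3 kHz are k·fs ± 3 kHz for integer k ≥ 0.
k=0: 3 kHz.
k=1: 10.4 kHz, 16.4 kHz.
k=2: 23.8 kHz, 29.8 kHz.
k=3: 37.2 kHz, 43.2 kHz.
k=4: 50.6 kHz, 56.6 kHz.
k=5: 64 kHz, 70 kHz.
Within [18.2 kHz, 51.2 kHz]: 23.8 kHz, 29.8 kHz, 37.2 kHz, 43.2 kHz, 50.6 kHz.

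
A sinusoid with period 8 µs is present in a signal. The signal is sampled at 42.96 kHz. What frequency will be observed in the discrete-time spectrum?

3.88 kHz

T = 8 µs → f = 1/T = 125 kHz.
125 kHz mod fs = 39.08 kHz.
39.08 kHz > fs/2 = 21.48 kHz, folds to fs − 39.08 kHz = 3.88 kHz.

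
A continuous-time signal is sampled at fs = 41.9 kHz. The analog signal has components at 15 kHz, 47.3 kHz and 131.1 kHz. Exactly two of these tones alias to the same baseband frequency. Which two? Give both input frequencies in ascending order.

47.3 kHz, 131.1 kHz

fs/2 = 20.95 kHz.
15 kHz ≤ fs/2 = 20.95 kHz, passes unchanged.
47.3 kHz mod fs = 5.4 kHz.
5.4 kHz ≤ fs/2 = 20.95 kHz, appears at 5.4 kHz.
131.1 kHz mod fs = 5.4 kHz.
5.4 kHz ≤ fs/2 = 20.95 kHz, appears at 5.4 kHz.
47.3 kHz and 131.1 kHz both map to 5.4 kHz.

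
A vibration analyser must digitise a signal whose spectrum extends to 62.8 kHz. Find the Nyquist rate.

125.6 kHz

Nyquist rate = 2 × 62.8 kHz = 125.6 kHz.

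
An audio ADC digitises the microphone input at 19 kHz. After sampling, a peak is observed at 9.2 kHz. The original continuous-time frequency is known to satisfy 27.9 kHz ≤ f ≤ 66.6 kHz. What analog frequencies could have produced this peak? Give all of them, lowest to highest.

Frequencies that alias to 9.2 kHz are k·fs ± 9.2 kHz for integer k ≥ 0.
k=0: 9.2 kHz.
k=1: 9.8 kHz, 28.2 kHz.
k=2: 28.8 kHz, 47.2 kHz.
k=3: 47.8 kHz, 66.2 kHz.
k=4: 66.8 kHz, 85.2 kHz.
Within [27.9 kHz, 66.6 kHz]: 28.2 kHz, 28.8 kHz, 47.2 kHz, 47.8 kHz, 66.2 kHz.

28.2 kHz, 28.8 kHz, 47.2 kHz, 47.8 kHz, 66.2 kHz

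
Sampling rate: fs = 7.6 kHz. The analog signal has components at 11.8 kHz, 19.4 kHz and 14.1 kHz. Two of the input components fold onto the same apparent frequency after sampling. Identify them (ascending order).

11.8 kHz, 19.4 kHz

fs/2 = 3.8 kHz.
11.8 kHz mod fs = 4.2 kHz.
4.2 kHz > fs/2 = 3.8 kHz, folds to fs − 4.2 kHz = 3.4 kHz.
19.4 kHz mod fs = 4.2 kHz.
4.2 kHz > fs/2 = 3.8 kHz, folds to fs − 4.2 kHz = 3.4 kHz.
14.1 kHz mod fs = 6.5 kHz.
6.5 kHz > fs/2 = 3.8 kHz, folds to fs − 6.5 kHz = 1.1 kHz.
11.8 kHz and 19.4 kHz both map to 3.4 kHz.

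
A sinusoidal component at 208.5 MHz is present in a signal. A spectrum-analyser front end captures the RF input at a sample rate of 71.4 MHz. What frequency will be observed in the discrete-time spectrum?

208.5 MHz mod fs = 65.7 MHz.
65.7 MHz > fs/2 = 35.7 MHz, folds to fs − 65.7 MHz = 5.7 MHz.

5.7 MHz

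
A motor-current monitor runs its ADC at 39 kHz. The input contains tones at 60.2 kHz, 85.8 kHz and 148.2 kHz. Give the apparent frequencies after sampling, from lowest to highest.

fs/2 = 19.5 kHz.
60.2 kHz mod fs = 21.2 kHz.
21.2 kHz > fs/2 = 19.5 kHz, folds to fs − 21.2 kHz = 17.8 kHz.
85.8 kHz mod fs = 7.8 kHz.
7.8 kHz ≤ fs/2 = 19.5 kHz, appears at 7.8 kHz.
148.2 kHz mod fs = 31.2 kHz.
31.2 kHz > fs/2 = 19.5 kHz, folds to fs − 31.2 kHz = 7.8 kHz.
Distinct values: {7.8 kHz, 17.8 kHz}.

7.8 kHz, 17.8 kHz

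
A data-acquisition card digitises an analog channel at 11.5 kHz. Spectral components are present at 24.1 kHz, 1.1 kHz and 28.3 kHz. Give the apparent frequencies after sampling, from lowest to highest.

1.1 kHz, 5.3 kHz

fs/2 = 5.75 kHz.
24.1 kHz mod fs = 1.1 kHz.
1.1 kHz ≤ fs/2 = 5.75 kHz, appears at 1.1 kHz.
1.1 kHz ≤ fs/2 = 5.75 kHz, passes unchanged.
28.3 kHz mod fs = 5.3 kHz.
5.3 kHz ≤ fs/2 = 5.75 kHz, appears at 5.3 kHz.
Distinct values: {1.1 kHz, 5.3 kHz}.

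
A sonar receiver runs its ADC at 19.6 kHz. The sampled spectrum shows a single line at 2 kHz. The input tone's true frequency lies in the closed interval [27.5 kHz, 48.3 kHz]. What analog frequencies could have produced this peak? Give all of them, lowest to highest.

Frequencies that alias to 2 kHz are k·fs ± 2 kHz for integer k ≥ 0.
k=0: 2 kHz.
k=1: 17.6 kHz, 21.6 kHz.
k=2: 37.2 kHz, 41.2 kHz.
k=3: 56.8 kHz, 60.8 kHz.
Within [27.5 kHz, 48.3 kHz]: 37.2 kHz, 41.2 kHz.

37.2 kHz, 41.2 kHz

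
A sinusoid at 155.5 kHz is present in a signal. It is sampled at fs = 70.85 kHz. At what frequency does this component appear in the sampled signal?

13.8 kHz

155.5 kHz mod fs = 13.8 kHz.
13.8 kHz ≤ fs/2 = 35.425 kHz, appears at 13.8 kHz.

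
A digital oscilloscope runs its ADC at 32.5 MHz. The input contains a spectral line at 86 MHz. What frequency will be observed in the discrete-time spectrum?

11.5 MHz

86 MHz mod fs = 21 MHz.
21 MHz > fs/2 = 16.25 MHz, folds to fs − 21 MHz = 11.5 MHz.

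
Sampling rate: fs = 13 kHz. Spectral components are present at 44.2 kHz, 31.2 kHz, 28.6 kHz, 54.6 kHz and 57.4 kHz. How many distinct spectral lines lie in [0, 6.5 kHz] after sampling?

fs/2 = 6.5 kHz.
44.2 kHz mod fs = 5.2 kHz.
5.2 kHz ≤ fs/2 = 6.5 kHz, appears at 5.2 kHz.
31.2 kHz mod fs = 5.2 kHz.
5.2 kHz ≤ fs/2 = 6.5 kHz, appears at 5.2 kHz.
28.6 kHz mod fs = 2.6 kHz.
2.6 kHz ≤ fs/2 = 6.5 kHz, appears at 2.6 kHz.
54.6 kHz mod fs = 2.6 kHz.
2.6 kHz ≤ fs/2 = 6.5 kHz, appears at 2.6 kHz.
57.4 kHz mod fs = 5.4 kHz.
5.4 kHz ≤ fs/2 = 6.5 kHz, appears at 5.4 kHz.
Distinct values: {2.6 kHz, 5.2 kHz, 5.4 kHz} → 3.

3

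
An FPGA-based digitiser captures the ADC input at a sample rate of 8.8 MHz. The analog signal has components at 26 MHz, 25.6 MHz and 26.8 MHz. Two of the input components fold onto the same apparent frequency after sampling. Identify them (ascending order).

fs/2 = 4.4 MHz.
26 MHz mod fs = 8.4 MHz.
8.4 MHz > fs/2 = 4.4 MHz, folds to fs − 8.4 MHz = 0.4 MHz.
25.6 MHz mod fs = 8 MHz.
8 MHz > fs/2 = 4.4 MHz, folds to fs − 8 MHz = 0.8 MHz.
26.8 MHz mod fs = 0.4 MHz.
0.4 MHz ≤ fs/2 = 4.4 MHz, appears at 0.4 MHz.
26 MHz and 26.8 MHz both map to 0.4 MHz.

26 MHz, 26.8 MHz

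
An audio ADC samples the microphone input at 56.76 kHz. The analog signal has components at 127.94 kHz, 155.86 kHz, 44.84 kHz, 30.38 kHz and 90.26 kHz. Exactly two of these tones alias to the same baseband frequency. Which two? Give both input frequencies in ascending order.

127.94 kHz, 155.86 kHz

fs/2 = 28.38 kHz.
127.94 kHz mod fs = 14.42 kHz.
14.42 kHz ≤ fs/2 = 28.38 kHz, appears at 14.42 kHz.
155.86 kHz mod fs = 42.34 kHz.
42.34 kHz > fs/2 = 28.38 kHz, folds to fs − 42.34 kHz = 14.42 kHz.
44.84 kHz > fs/2 = 28.38 kHz, folds to fs − 44.84 kHz = 11.92 kHz.
30.38 kHz > fs/2 = 28.38 kHz, folds to fs − 30.38 kHz = 26.38 kHz.
90.26 kHz mod fs = 33.5 kHz.
33.5 kHz > fs/2 = 28.38 kHz, folds to fs − 33.5 kHz = 23.26 kHz.
127.94 kHz and 155.86 kHz both map to 14.42 kHz.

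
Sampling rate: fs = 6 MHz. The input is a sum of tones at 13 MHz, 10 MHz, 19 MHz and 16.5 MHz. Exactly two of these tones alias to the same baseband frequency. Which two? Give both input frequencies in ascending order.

13 MHz, 19 MHz

fs/2 = 3 MHz.
13 MHz mod fs = 1 MHz.
1 MHz ≤ fs/2 = 3 MHz, appears at 1 MHz.
10 MHz mod fs = 4 MHz.
4 MHz > fs/2 = 3 MHz, folds to fs − 4 MHz = 2 MHz.
19 MHz mod fs = 1 MHz.
1 MHz ≤ fs/2 = 3 MHz, appears at 1 MHz.
16.5 MHz mod fs = 4.5 MHz.
4.5 MHz > fs/2 = 3 MHz, folds to fs − 4.5 MHz = 1.5 MHz.
13 MHz and 19 MHz both map to 1 MHz.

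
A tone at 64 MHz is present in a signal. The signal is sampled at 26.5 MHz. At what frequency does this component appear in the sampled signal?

64 MHz mod fs = 11 MHz.
11 MHz ≤ fs/2 = 13.25 MHz, appears at 11 MHz.

11 MHz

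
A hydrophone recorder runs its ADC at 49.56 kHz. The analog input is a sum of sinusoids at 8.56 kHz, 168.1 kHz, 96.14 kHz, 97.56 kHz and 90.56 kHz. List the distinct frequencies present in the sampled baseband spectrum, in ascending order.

fs/2 = 24.78 kHz.
8.56 kHz ≤ fs/2 = 24.78 kHz, passes unchanged.
168.1 kHz mod fs = 19.42 kHz.
19.42 kHz ≤ fs/2 = 24.78 kHz, appears at 19.42 kHz.
96.14 kHz mod fs = 46.58 kHz.
46.58 kHz > fs/2 = 24.78 kHz, folds to fs − 46.58 kHz = 2.98 kHz.
97.56 kHz mod fs = 48 kHz.
48 kHz > fs/2 = 24.78 kHz, folds to fs − 48 kHz = 1.56 kHz.
90.56 kHz mod fs = 41 kHz.
41 kHz > fs/2 = 24.78 kHz, folds to fs − 41 kHz = 8.56 kHz.
Distinct values: {1.56 kHz, 2.98 kHz, 8.56 kHz, 19.42 kHz}.

1.56 kHz, 2.98 kHz, 8.56 kHz, 19.42 kHz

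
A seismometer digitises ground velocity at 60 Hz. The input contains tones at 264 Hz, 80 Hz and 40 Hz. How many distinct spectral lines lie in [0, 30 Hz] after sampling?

fs/2 = 30 Hz.
264 Hz mod fs = 24 Hz.
24 Hz ≤ fs/2 = 30 Hz, appears at 24 Hz.
80 Hz mod fs = 20 Hz.
20 Hz ≤ fs/2 = 30 Hz, appears at 20 Hz.
40 Hz > fs/2 = 30 Hz, folds to fs − 40 Hz = 20 Hz.
Distinct values: {20 Hz, 24 Hz} → 2.

2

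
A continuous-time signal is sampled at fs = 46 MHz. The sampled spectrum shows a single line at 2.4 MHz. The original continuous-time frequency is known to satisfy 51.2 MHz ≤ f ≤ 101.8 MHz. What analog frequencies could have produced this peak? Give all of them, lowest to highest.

Frequencies that alias to 2.4 MHz are k·fs ± 2.4 MHz for integer k ≥ 0.
k=0: 2.4 MHz.
k=1: 43.6 MHz, 48.4 MHz.
k=2: 89.6 MHz, 94.4 MHz.
k=3: 135.6 MHz, 140.4 MHz.
Within [51.2 MHz, 101.8 MHz]: 89.6 MHz, 94.4 MHz.

89.6 MHz, 94.4 MHz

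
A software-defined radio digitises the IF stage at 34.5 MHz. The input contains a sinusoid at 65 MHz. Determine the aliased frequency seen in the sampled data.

4 MHz

65 MHz mod fs = 30.5 MHz.
30.5 MHz > fs/2 = 17.25 MHz, folds to fs − 30.5 MHz = 4 MHz.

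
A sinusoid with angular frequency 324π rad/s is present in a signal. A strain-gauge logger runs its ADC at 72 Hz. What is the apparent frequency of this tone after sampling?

18 Hz

ω = 324π rad/s → f = ω/(2π) = 162 Hz.
162 Hz mod fs = 18 Hz.
18 Hz ≤ fs/2 = 36 Hz, appears at 18 Hz.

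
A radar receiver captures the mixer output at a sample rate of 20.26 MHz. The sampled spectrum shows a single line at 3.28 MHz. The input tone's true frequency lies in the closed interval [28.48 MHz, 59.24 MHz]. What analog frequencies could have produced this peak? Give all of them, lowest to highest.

Frequencies that alias to 3.28 MHz are k·fs ± 3.28 MHz for integer k ≥ 0.
k=0: 3.28 MHz.
k=1: 16.98 MHz, 23.54 MHz.
k=2: 37.24 MHz, 43.8 MHz.
k=3: 57.5 MHz, 64.06 MHz.
k=4: 77.76 MHz, 84.32 MHz.
Within [28.48 MHz, 59.24 MHz]: 37.24 MHz, 43.8 MHz, 57.5 MHz.

37.24 MHz, 43.8 MHz, 57.5 MHz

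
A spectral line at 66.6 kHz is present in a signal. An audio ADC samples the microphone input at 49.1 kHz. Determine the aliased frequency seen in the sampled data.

17.5 kHz

66.6 kHz mod fs = 17.5 kHz.
17.5 kHz ≤ fs/2 = 24.55 kHz, appears at 17.5 kHz.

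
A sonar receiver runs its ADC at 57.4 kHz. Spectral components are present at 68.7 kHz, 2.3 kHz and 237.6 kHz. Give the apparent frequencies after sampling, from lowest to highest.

2.3 kHz, 8 kHz, 11.3 kHz

fs/2 = 28.7 kHz.
68.7 kHz mod fs = 11.3 kHz.
11.3 kHz ≤ fs/2 = 28.7 kHz, appears at 11.3 kHz.
2.3 kHz ≤ fs/2 = 28.7 kHz, passes unchanged.
237.6 kHz mod fs = 8 kHz.
8 kHz ≤ fs/2 = 28.7 kHz, appears at 8 kHz.
Distinct values: {2.3 kHz, 8 kHz, 11.3 kHz}.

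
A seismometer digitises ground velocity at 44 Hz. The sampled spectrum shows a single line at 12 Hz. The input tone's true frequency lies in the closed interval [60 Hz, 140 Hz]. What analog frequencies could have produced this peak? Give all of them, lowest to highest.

Frequencies that alias to 12 Hz are k·fs ± 12 Hz for integer k ≥ 0.
k=0: 12 Hz.
k=1: 32 Hz, 56 Hz.
k=2: 76 Hz, 100 Hz.
k=3: 120 Hz, 144 Hz.
k=4: 164 Hz, 188 Hz.
Within [60 Hz, 140 Hz]: 76 Hz, 100 Hz, 120 Hz.

76 Hz, 100 Hz, 120 Hz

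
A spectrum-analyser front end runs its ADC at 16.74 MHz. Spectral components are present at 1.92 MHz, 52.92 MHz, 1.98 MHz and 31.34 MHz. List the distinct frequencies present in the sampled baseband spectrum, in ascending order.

fs/2 = 8.37 MHz.
1.92 MHz ≤ fs/2 = 8.37 MHz, passes unchanged.
52.92 MHz mod fs = 2.7 MHz.
2.7 MHz ≤ fs/2 = 8.37 MHz, appears at 2.7 MHz.
1.98 MHz ≤ fs/2 = 8.37 MHz, passes unchanged.
31.34 MHz mod fs = 14.6 MHz.
14.6 MHz > fs/2 = 8.37 MHz, folds to fs − 14.6 MHz = 2.14 MHz.
Distinct values: {1.92 MHz, 1.98 MHz, 2.14 MHz, 2.7 MHz}.

1.92 MHz, 1.98 MHz, 2.14 MHz, 2.7 MHz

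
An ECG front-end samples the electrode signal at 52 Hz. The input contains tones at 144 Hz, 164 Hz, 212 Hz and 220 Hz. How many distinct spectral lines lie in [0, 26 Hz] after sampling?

3

fs/2 = 26 Hz.
144 Hz mod fs = 40 Hz.
40 Hz > fs/2 = 26 Hz, folds to fs − 40 Hz = 12 Hz.
164 Hz mod fs = 8 Hz.
8 Hz ≤ fs/2 = 26 Hz, appears at 8 Hz.
212 Hz mod fs = 4 Hz.
4 Hz ≤ fs/2 = 26 Hz, appears at 4 Hz.
220 Hz mod fs = 12 Hz.
12 Hz ≤ fs/2 = 26 Hz, appears at 12 Hz.
Distinct values: {4 Hz, 8 Hz, 12 Hz} → 3.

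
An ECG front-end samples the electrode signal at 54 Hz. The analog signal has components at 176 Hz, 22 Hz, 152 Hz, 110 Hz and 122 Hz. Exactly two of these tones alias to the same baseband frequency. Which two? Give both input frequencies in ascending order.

122 Hz, 176 Hz

fs/2 = 27 Hz.
176 Hz mod fs = 14 Hz.
14 Hz ≤ fs/2 = 27 Hz, appears at 14 Hz.
22 Hz ≤ fs/2 = 27 Hz, passes unchanged.
152 Hz mod fs = 44 Hz.
44 Hz > fs/2 = 27 Hz, folds to fs − 44 Hz = 10 Hz.
110 Hz mod fs = 2 Hz.
2 Hz ≤ fs/2 = 27 Hz, appears at 2 Hz.
122 Hz mod fs = 14 Hz.
14 Hz ≤ fs/2 = 27 Hz, appears at 14 Hz.
122 Hz and 176 Hz both map to 14 Hz.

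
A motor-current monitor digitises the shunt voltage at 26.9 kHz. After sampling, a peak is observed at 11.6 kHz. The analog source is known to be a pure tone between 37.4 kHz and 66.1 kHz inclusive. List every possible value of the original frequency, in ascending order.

Frequencies that alias to 11.6 kHz are k·fs ± 11.6 kHz for integer k ≥ 0.
k=0: 11.6 kHz.
k=1: 15.3 kHz, 38.5 kHz.
k=2: 42.2 kHz, 65.4 kHz.
k=3: 69.1 kHz, 92.3 kHz.
Within [37.4 kHz, 66.1 kHz]: 38.5 kHz, 42.2 kHz, 65.4 kHz.

38.5 kHz, 42.2 kHz, 65.4 kHz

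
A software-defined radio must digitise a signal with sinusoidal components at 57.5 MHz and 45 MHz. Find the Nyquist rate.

Highest-frequency component: 57.5 MHz.
Nyquist rate = 2 × 57.5 MHz = 115 MHz.

115 MHz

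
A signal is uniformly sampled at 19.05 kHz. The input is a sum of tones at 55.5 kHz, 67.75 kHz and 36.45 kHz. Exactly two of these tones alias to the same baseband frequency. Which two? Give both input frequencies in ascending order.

fs/2 = 9.525 kHz.
55.5 kHz mod fs = 17.4 kHz.
17.4 kHz > fs/2 = 9.525 kHz, folds to fs − 17.4 kHz = 1.65 kHz.
67.75 kHz mod fs = 10.6 kHz.
10.6 kHz > fs/2 = 9.525 kHz, folds to fs − 10.6 kHz = 8.45 kHz.
36.45 kHz mod fs = 17.4 kHz.
17.4 kHz > fs/2 = 9.525 kHz, folds to fs − 17.4 kHz = 1.65 kHz.
36.45 kHz and 55.5 kHz both map to 1.65 kHz.

36.45 kHz, 55.5 kHz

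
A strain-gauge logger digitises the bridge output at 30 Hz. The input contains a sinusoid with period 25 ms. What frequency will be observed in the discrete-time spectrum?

T = 25 ms → f = 1/T = 40 Hz.
40 Hz mod fs = 10 Hz.
10 Hz ≤ fs/2 = 15 Hz, appears at 10 Hz.

10 Hz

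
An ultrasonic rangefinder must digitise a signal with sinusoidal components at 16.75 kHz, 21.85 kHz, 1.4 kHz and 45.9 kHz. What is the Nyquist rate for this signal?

Highest-frequency component: 45.9 kHz.
Nyquist rate = 2 × 45.9 kHz = 91.8 kHz.

91.8 kHz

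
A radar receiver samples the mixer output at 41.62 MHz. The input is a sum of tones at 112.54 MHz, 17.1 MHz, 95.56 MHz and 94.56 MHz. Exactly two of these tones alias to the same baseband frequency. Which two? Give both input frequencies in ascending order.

fs/2 = 20.81 MHz.
112.54 MHz mod fs = 29.3 MHz.
29.3 MHz > fs/2 = 20.81 MHz, folds to fs − 29.3 MHz = 12.32 MHz.
17.1 MHz ≤ fs/2 = 20.81 MHz, passes unchanged.
95.56 MHz mod fs = 12.32 MHz.
12.32 MHz ≤ fs/2 = 20.81 MHz, appears at 12.32 MHz.
94.56 MHz mod fs = 11.32 MHz.
11.32 MHz ≤ fs/2 = 20.81 MHz, appears at 11.32 MHz.
95.56 MHz and 112.54 MHz both map to 12.32 MHz.

95.56 MHz, 112.54 MHz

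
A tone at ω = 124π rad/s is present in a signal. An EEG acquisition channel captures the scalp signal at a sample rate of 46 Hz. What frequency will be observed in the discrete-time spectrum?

16 Hz

ω = 124π rad/s → f = ω/(2π) = 62 Hz.
62 Hz mod fs = 16 Hz.
16 Hz ≤ fs/2 = 23 Hz, appears at 16 Hz.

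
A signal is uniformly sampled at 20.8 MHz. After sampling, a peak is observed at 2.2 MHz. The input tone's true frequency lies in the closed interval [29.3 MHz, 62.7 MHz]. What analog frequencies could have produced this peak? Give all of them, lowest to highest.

39.4 MHz, 43.8 MHz, 60.2 MHz

Frequencies that alias to 2.2 MHz are k·fs ± 2.2 MHz for integer k ≥ 0.
k=0: 2.2 MHz.
k=1: 18.6 MHz, 23 MHz.
k=2: 39.4 MHz, 43.8 MHz.
k=3: 60.2 MHz, 64.6 MHz.
k=4: 81 MHz, 85.4 MHz.
Within [29.3 MHz, 62.7 MHz]: 39.4 MHz, 43.8 MHz, 60.2 MHz.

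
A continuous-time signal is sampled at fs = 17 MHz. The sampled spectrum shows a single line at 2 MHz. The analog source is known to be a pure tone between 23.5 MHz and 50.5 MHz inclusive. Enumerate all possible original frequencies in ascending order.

Frequencies that alias to 2 MHz are k·fs ± 2 MHz for integer k ≥ 0.
k=0: 2 MHz.
k=1: 15 MHz, 19 MHz.
k=2: 32 MHz, 36 MHz.
k=3: 49 MHz, 53 MHz.
k=4: 66 MHz, 70 MHz.
Within [23.5 MHz, 50.5 MHz]: 32 MHz, 36 MHz, 49 MHz.

32 MHz, 36 MHz, 49 MHz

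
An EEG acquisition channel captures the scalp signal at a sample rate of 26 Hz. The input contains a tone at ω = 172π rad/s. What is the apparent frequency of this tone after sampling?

8 Hz

ω = 172π rad/s → f = ω/(2π) = 86 Hz.
86 Hz mod fs = 8 Hz.
8 Hz ≤ fs/2 = 13 Hz, appears at 8 Hz.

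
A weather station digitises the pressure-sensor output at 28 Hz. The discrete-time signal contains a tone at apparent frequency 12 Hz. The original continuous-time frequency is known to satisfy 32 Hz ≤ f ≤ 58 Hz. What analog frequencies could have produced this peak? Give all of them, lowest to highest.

Frequencies that alias to 12 Hz are k·fs ± 12 Hz for integer k ≥ 0.
k=0: 12 Hz.
k=1: 16 Hz, 40 Hz.
k=2: 44 Hz, 68 Hz.
k=3: 72 Hz, 96 Hz.
Within [32 Hz, 58 Hz]: 40 Hz, 44 Hz.

40 Hz, 44 Hz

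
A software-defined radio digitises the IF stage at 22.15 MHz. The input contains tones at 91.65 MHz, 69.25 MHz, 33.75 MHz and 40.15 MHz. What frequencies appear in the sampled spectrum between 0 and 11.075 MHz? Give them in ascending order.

2.8 MHz, 3.05 MHz, 4.15 MHz, 10.55 MHz

fs/2 = 11.075 MHz.
91.65 MHz mod fs = 3.05 MHz.
3.05 MHz ≤ fs/2 = 11.075 MHz, appears at 3.05 MHz.
69.25 MHz mod fs = 2.8 MHz.
2.8 MHz ≤ fs/2 = 11.075 MHz, appears at 2.8 MHz.
33.75 MHz mod fs = 11.6 MHz.
11.6 MHz > fs/2 = 11.075 MHz, folds to fs − 11.6 MHz = 10.55 MHz.
40.15 MHz mod fs = 18 MHz.
18 MHz > fs/2 = 11.075 MHz, folds to fs − 18 MHz = 4.15 MHz.
Distinct values: {2.8 MHz, 3.05 MHz, 4.15 MHz, 10.55 MHz}.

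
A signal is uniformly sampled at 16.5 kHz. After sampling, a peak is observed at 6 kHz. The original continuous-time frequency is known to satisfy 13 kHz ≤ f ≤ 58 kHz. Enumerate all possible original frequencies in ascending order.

22.5 kHz, 27 kHz, 39 kHz, 43.5 kHz, 55.5 kHz

Frequencies that alias to 6 kHz are k·fs ± 6 kHz for integer k ≥ 0.
k=0: 6 kHz.
k=1: 10.5 kHz, 22.5 kHz.
k=2: 27 kHz, 39 kHz.
k=3: 43.5 kHz, 55.5 kHz.
k=4: 60 kHz, 72 kHz.
Within [13 kHz, 58 kHz]: 22.5 kHz, 27 kHz, 39 kHz, 43.5 kHz, 55.5 kHz.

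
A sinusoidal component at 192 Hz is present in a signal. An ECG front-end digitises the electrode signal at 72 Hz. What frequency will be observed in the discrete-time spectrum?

24 Hz

192 Hz mod fs = 48 Hz.
48 Hz > fs/2 = 36 Hz, folds to fs − 48 Hz = 24 Hz.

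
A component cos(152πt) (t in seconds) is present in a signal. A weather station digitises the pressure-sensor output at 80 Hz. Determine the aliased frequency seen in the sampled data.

4 Hz

ω = 152π rad/s → f = ω/(2π) = 76 Hz.
76 Hz > fs/2 = 40 Hz, folds to fs − 76 Hz = 4 Hz.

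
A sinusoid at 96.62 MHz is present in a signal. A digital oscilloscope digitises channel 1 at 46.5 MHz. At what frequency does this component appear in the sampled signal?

3.62 MHz

96.62 MHz mod fs = 3.62 MHz.
3.62 MHz ≤ fs/2 = 23.25 MHz, appears at 3.62 MHz.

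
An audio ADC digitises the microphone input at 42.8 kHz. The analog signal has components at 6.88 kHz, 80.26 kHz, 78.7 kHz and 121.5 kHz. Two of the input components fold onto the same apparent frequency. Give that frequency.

fs/2 = 21.4 kHz.
6.88 kHz ≤ fs/2 = 21.4 kHz, passes unchanged.
80.26 kHz mod fs = 37.46 kHz.
37.46 kHz > fs/2 = 21.4 kHz, folds to fs − 37.46 kHz = 5.34 kHz.
78.7 kHz mod fs = 35.9 kHz.
35.9 kHz > fs/2 = 21.4 kHz, folds to fs − 35.9 kHz = 6.9 kHz.
121.5 kHz mod fs = 35.9 kHz.
35.9 kHz > fs/2 = 21.4 kHz, folds to fs − 35.9 kHz = 6.9 kHz.
78.7 kHz and 121.5 kHz both map to 6.9 kHz.

6.9 kHz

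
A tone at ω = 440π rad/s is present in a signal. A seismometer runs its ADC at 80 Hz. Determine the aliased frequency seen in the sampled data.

20 Hz

ω = 440π rad/s → f = ω/(2π) = 220 Hz.
220 Hz mod fs = 60 Hz.
60 Hz > fs/2 = 40 Hz, folds to fs − 60 Hz = 20 Hz.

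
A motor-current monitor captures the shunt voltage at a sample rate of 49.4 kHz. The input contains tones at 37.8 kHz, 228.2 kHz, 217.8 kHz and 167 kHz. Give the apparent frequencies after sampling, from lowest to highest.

fs/2 = 24.7 kHz.
37.8 kHz > fs/2 = 24.7 kHz, folds to fs − 37.8 kHz = 11.6 kHz.
228.2 kHz mod fs = 30.6 kHz.
30.6 kHz > fs/2 = 24.7 kHz, folds to fs − 30.6 kHz = 18.8 kHz.
217.8 kHz mod fs = 20.2 kHz.
20.2 kHz ≤ fs/2 = 24.7 kHz, appears at 20.2 kHz.
167 kHz mod fs = 18.8 kHz.
18.8 kHz ≤ fs/2 = 24.7 kHz, appears at 18.8 kHz.
Distinct values: {11.6 kHz, 18.8 kHz, 20.2 kHz}.

11.6 kHz, 18.8 kHz, 20.2 kHz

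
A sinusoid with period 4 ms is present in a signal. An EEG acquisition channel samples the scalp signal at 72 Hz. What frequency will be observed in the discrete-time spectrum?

34 Hz

T = 4 ms → f = 1/T = 250 Hz.
250 Hz mod fs = 34 Hz.
34 Hz ≤ fs/2 = 36 Hz, appears at 34 Hz.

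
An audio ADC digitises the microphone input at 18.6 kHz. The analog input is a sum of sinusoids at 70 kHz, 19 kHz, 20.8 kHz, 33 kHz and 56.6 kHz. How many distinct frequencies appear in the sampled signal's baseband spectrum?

fs/2 = 9.3 kHz.
70 kHz mod fs = 14.2 kHz.
14.2 kHz > fs/2 = 9.3 kHz, folds to fs − 14.2 kHz = 4.4 kHz.
19 kHz mod fs = 0.4 kHz.
0.4 kHz ≤ fs/2 = 9.3 kHz, appears at 0.4 kHz.
20.8 kHz mod fs = 2.2 kHz.
2.2 kHz ≤ fs/2 = 9.3 kHz, appears at 2.2 kHz.
33 kHz mod fs = 14.4 kHz.
14.4 kHz > fs/2 = 9.3 kHz, folds to fs − 14.4 kHz = 4.2 kHz.
56.6 kHz mod fs = 0.8 kHz.
0.8 kHz ≤ fs/2 = 9.3 kHz, appears at 0.8 kHz.
Distinct values: {0.4 kHz, 0.8 kHz, 2.2 kHz, 4.2 kHz, 4.4 kHz} → 5.

5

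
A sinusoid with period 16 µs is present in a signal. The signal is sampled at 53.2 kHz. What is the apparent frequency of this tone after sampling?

9.3 kHz

T = 16 µs → f = 1/T = 62.5 kHz.
62.5 kHz mod fs = 9.3 kHz.
9.3 kHz ≤ fs/2 = 26.6 kHz, appears at 9.3 kHz.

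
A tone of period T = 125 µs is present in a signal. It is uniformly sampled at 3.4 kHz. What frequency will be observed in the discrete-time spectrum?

1.2 kHz

T = 125 µs → f = 1/T = 8 kHz.
8 kHz mod fs = 1.2 kHz.
1.2 kHz ≤ fs/2 = 1.7 kHz, appears at 1.2 kHz.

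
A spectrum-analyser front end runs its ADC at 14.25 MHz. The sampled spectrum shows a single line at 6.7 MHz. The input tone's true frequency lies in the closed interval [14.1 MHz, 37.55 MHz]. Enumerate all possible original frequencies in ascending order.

Frequencies that alias to 6.7 MHz are k·fs ± 6.7 MHz for integer k ≥ 0.
k=0: 6.7 MHz.
k=1: 7.55 MHz, 20.95 MHz.
k=2: 21.8 MHz, 35.2 MHz.
k=3: 36.05 MHz, 49.45 MHz.
k=4: 50.3 MHz, 63.7 MHz.
Within [14.1 MHz, 37.55 MHz]: 20.95 MHz, 21.8 MHz, 35.2 MHz, 36.05 MHz.

20.95 MHz, 21.8 MHz, 35.2 MHz, 36.05 MHz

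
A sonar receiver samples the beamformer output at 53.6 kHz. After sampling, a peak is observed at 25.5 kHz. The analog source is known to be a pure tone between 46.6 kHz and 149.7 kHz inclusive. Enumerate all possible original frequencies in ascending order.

Frequencies that alias to 25.5 kHz are k·fs ± 25.5 kHz for integer k ≥ 0.
k=0: 25.5 kHz.
k=1: 28.1 kHz, 79.1 kHz.
k=2: 81.7 kHz, 132.7 kHz.
k=3: 135.3 kHz, 186.3 kHz.
k=4: 188.9 kHz, 239.9 kHz.
Within [46.6 kHz, 149.7 kHz]: 79.1 kHz, 81.7 kHz, 132.7 kHz, 135.3 kHz.

79.1 kHz, 81.7 kHz, 132.7 kHz, 135.3 kHz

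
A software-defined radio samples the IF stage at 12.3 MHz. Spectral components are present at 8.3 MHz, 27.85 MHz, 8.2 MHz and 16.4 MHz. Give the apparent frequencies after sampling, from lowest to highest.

fs/2 = 6.15 MHz.
8.3 MHz > fs/2 = 6.15 MHz, folds to fs − 8.3 MHz = 4 MHz.
27.85 MHz mod fs = 3.25 MHz.
3.25 MHz ≤ fs/2 = 6.15 MHz, appears at 3.25 MHz.
8.2 MHz > fs/2 = 6.15 MHz, folds to fs − 8.2 MHz = 4.1 MHz.
16.4 MHz mod fs = 4.1 MHz.
4.1 MHz ≤ fs/2 = 6.15 MHz, appears at 4.1 MHz.
Distinct values: {3.25 MHz, 4 MHz, 4.1 MHz}.

3.25 MHz, 4 MHz, 4.1 MHz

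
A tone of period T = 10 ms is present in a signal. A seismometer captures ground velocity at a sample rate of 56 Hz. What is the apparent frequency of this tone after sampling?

12 Hz

T = 10 ms → f = 1/T = 100 Hz.
100 Hz mod fs = 44 Hz.
44 Hz > fs/2 = 28 Hz, folds to fs − 44 Hz = 12 Hz.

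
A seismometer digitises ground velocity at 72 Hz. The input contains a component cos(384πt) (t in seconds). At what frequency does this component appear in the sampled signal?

ω = 384π rad/s → f = ω/(2π) = 192 Hz.
192 Hz mod fs = 48 Hz.
48 Hz > fs/2 = 36 Hz, folds to fs − 48 Hz = 24 Hz.

24 Hz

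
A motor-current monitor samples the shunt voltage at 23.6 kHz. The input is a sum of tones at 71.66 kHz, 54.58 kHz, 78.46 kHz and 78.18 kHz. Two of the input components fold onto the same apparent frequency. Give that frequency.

7.38 kHz

fs/2 = 11.8 kHz.
71.66 kHz mod fs = 0.86 kHz.
0.86 kHz ≤ fs/2 = 11.8 kHz, appears at 0.86 kHz.
54.58 kHz mod fs = 7.38 kHz.
7.38 kHz ≤ fs/2 = 11.8 kHz, appears at 7.38 kHz.
78.46 kHz mod fs = 7.66 kHz.
7.66 kHz ≤ fs/2 = 11.8 kHz, appears at 7.66 kHz.
78.18 kHz mod fs = 7.38 kHz.
7.38 kHz ≤ fs/2 = 11.8 kHz, appears at 7.38 kHz.
54.58 kHz and 78.18 kHz both map to 7.38 kHz.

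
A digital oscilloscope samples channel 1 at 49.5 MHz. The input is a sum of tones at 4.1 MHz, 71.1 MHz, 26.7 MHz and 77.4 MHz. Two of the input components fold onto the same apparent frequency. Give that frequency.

21.6 MHz

fs/2 = 24.75 MHz.
4.1 MHz ≤ fs/2 = 24.75 MHz, passes unchanged.
71.1 MHz mod fs = 21.6 MHz.
21.6 MHz ≤ fs/2 = 24.75 MHz, appears at 21.6 MHz.
26.7 MHz > fs/2 = 24.75 MHz, folds to fs − 26.7 MHz = 22.8 MHz.
77.4 MHz mod fs = 27.9 MHz.
27.9 MHz > fs/2 = 24.75 MHz, folds to fs − 27.9 MHz = 21.6 MHz.
71.1 MHz and 77.4 MHz both map to 21.6 MHz.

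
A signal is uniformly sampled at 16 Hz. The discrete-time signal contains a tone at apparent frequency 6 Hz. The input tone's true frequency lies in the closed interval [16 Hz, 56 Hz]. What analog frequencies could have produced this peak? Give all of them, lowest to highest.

22 Hz, 26 Hz, 38 Hz, 42 Hz, 54 Hz

Frequencies that alias to 6 Hz are k·fs ± 6 Hz for integer k ≥ 0.
k=0: 6 Hz.
k=1: 10 Hz, 22 Hz.
k=2: 26 Hz, 38 Hz.
k=3: 42 Hz, 54 Hz.
k=4: 58 Hz, 70 Hz.
Within [16 Hz, 56 Hz]: 22 Hz, 26 Hz, 38 Hz, 42 Hz, 54 Hz.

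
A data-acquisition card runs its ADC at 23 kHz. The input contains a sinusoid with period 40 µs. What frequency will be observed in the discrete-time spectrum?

T = 40 µs → f = 1/T = 25 kHz.
25 kHz mod fs = 2 kHz.
2 kHz ≤ fs/2 = 11.5 kHz, appears at 2 kHz.

2 kHz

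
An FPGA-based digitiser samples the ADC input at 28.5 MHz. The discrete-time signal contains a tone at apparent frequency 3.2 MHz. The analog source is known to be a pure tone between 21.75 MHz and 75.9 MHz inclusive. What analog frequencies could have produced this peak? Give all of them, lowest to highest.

25.3 MHz, 31.7 MHz, 53.8 MHz, 60.2 MHz

Frequencies that alias to 3.2 MHz are k·fs ± 3.2 MHz for integer k ≥ 0.
k=0: 3.2 MHz.
k=1: 25.3 MHz, 31.7 MHz.
k=2: 53.8 MHz, 60.2 MHz.
k=3: 82.3 MHz, 88.7 MHz.
Within [21.75 MHz, 75.9 MHz]: 25.3 MHz, 31.7 MHz, 53.8 MHz, 60.2 MHz.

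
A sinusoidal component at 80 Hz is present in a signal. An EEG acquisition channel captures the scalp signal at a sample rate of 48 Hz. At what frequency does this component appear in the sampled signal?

16 Hz

80 Hz mod fs = 32 Hz.
32 Hz > fs/2 = 24 Hz, folds to fs − 32 Hz = 16 Hz.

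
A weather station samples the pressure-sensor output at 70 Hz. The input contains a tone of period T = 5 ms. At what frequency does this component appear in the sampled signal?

10 Hz

T = 5 ms → f = 1/T = 200 Hz.
200 Hz mod fs = 60 Hz.
60 Hz > fs/2 = 35 Hz, folds to fs − 60 Hz = 10 Hz.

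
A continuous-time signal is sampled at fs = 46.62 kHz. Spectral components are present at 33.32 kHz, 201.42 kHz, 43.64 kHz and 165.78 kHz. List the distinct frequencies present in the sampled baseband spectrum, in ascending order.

2.98 kHz, 13.3 kHz, 14.94 kHz, 20.7 kHz

fs/2 = 23.31 kHz.
33.32 kHz > fs/2 = 23.31 kHz, folds to fs − 33.32 kHz = 13.3 kHz.
201.42 kHz mod fs = 14.94 kHz.
14.94 kHz ≤ fs/2 = 23.31 kHz, appears at 14.94 kHz.
43.64 kHz > fs/2 = 23.31 kHz, folds to fs − 43.64 kHz = 2.98 kHz.
165.78 kHz mod fs = 25.92 kHz.
25.92 kHz > fs/2 = 23.31 kHz, folds to fs − 25.92 kHz = 20.7 kHz.
Distinct values: {2.98 kHz, 13.3 kHz, 14.94 kHz, 20.7 kHz}.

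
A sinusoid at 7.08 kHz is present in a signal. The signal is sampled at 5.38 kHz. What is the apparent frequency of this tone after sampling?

7.08 kHz mod fs = 1.7 kHz.
1.7 kHz ≤ fs/2 = 2.69 kHz, appears at 1.7 kHz.

1.7 kHz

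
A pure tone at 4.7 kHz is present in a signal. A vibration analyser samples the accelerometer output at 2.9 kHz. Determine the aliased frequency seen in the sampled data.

4.7 kHz mod fs = 1.8 kHz.
1.8 kHz > fs/2 = 1.45 kHz, folds to fs − 1.8 kHz = 1.1 kHz.

1.1 kHz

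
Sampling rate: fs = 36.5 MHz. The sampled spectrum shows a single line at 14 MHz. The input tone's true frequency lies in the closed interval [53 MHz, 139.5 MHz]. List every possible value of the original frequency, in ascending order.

Frequencies that alias to 14 MHz are k·fs ± 14 MHz for integer k ≥ 0.
k=0: 14 MHz.
k=1: 22.5 MHz, 50.5 MHz.
k=2: 59 MHz, 87 MHz.
k=3: 95.5 MHz, 123.5 MHz.
k=4: 132 MHz, 160 MHz.
k=5: 168.5 MHz, 196.5 MHz.
Within [53 MHz, 139.5 MHz]: 59 MHz, 87 MHz, 95.5 MHz, 123.5 MHz, 132 MHz.

59 MHz, 87 MHz, 95.5 MHz, 123.5 MHz, 132 MHz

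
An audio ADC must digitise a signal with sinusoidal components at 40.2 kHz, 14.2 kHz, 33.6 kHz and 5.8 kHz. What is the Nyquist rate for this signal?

Highest-frequency component: 40.2 kHz.
Nyquist rate = 2 × 40.2 kHz = 80.4 kHz.

80.4 kHz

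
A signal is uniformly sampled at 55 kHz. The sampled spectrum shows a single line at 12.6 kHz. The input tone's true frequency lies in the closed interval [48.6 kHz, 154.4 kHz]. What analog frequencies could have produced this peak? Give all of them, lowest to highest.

67.6 kHz, 97.4 kHz, 122.6 kHz, 152.4 kHz

Frequencies that alias to 12.6 kHz are k·fs ± 12.6 kHz for integer k ≥ 0.
k=0: 12.6 kHz.
k=1: 42.4 kHz, 67.6 kHz.
k=2: 97.4 kHz, 122.6 kHz.
k=3: 152.4 kHz, 177.6 kHz.
k=4: 207.4 kHz, 232.6 kHz.
Within [48.6 kHz, 154.4 kHz]: 67.6 kHz, 97.4 kHz, 122.6 kHz, 152.4 kHz.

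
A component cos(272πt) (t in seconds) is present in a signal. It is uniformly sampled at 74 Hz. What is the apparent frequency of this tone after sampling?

12 Hz

ω = 272π rad/s → f = ω/(2π) = 136 Hz.
136 Hz mod fs = 62 Hz.
62 Hz > fs/2 = 37 Hz, folds to fs − 62 Hz = 12 Hz.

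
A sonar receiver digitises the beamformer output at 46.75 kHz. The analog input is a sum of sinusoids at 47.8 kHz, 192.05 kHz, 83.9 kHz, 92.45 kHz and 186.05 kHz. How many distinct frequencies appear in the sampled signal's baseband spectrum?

4

fs/2 = 23.375 kHz.
47.8 kHz mod fs = 1.05 kHz.
1.05 kHz ≤ fs/2 = 23.375 kHz, appears at 1.05 kHz.
192.05 kHz mod fs = 5.05 kHz.
5.05 kHz ≤ fs/2 = 23.375 kHz, appears at 5.05 kHz.
83.9 kHz mod fs = 37.15 kHz.
37.15 kHz > fs/2 = 23.375 kHz, folds to fs − 37.15 kHz = 9.6 kHz.
92.45 kHz mod fs = 45.7 kHz.
45.7 kHz > fs/2 = 23.375 kHz, folds to fs − 45.7 kHz = 1.05 kHz.
186.05 kHz mod fs = 45.8 kHz.
45.8 kHz > fs/2 = 23.375 kHz, folds to fs − 45.8 kHz = 0.95 kHz.
Distinct values: {0.95 kHz, 1.05 kHz, 5.05 kHz, 9.6 kHz} → 4.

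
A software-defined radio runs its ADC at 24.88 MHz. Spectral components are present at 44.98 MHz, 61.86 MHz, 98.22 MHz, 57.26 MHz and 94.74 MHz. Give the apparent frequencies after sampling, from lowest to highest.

1.3 MHz, 4.78 MHz, 7.5 MHz, 12.1 MHz

fs/2 = 12.44 MHz.
44.98 MHz mod fs = 20.1 MHz.
20.1 MHz > fs/2 = 12.44 MHz, folds to fs − 20.1 MHz = 4.78 MHz.
61.86 MHz mod fs = 12.1 MHz.
12.1 MHz ≤ fs/2 = 12.44 MHz, appears at 12.1 MHz.
98.22 MHz mod fs = 23.58 MHz.
23.58 MHz > fs/2 = 12.44 MHz, folds to fs − 23.58 MHz = 1.3 MHz.
57.26 MHz mod fs = 7.5 MHz.
7.5 MHz ≤ fs/2 = 12.44 MHz, appears at 7.5 MHz.
94.74 MHz mod fs = 20.1 MHz.
20.1 MHz > fs/2 = 12.44 MHz, folds to fs − 20.1 MHz = 4.78 MHz.
Distinct values: {1.3 MHz, 4.78 MHz, 7.5 MHz, 12.1 MHz}.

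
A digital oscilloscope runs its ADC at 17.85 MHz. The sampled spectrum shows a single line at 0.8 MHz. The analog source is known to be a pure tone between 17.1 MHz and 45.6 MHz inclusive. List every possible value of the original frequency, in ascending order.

18.65 MHz, 34.9 MHz, 36.5 MHz

Frequencies that alias to 0.8 MHz are k·fs ± 0.8 MHz for integer k ≥ 0.
k=0: 0.8 MHz.
k=1: 17.05 MHz, 18.65 MHz.
k=2: 34.9 MHz, 36.5 MHz.
k=3: 52.75 MHz, 54.35 MHz.
Within [17.1 MHz, 45.6 MHz]: 18.65 MHz, 34.9 MHz, 36.5 MHz.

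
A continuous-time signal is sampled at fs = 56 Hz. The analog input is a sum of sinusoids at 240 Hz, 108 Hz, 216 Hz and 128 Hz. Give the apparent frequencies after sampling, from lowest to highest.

fs/2 = 28 Hz.
240 Hz mod fs = 16 Hz.
16 Hz ≤ fs/2 = 28 Hz, appears at 16 Hz.
108 Hz mod fs = 52 Hz.
52 Hz > fs/2 = 28 Hz, folds to fs − 52 Hz = 4 Hz.
216 Hz mod fs = 48 Hz.
48 Hz > fs/2 = 28 Hz, folds to fs − 48 Hz = 8 Hz.
128 Hz mod fs = 16 Hz.
16 Hz ≤ fs/2 = 28 Hz, appears at 16 Hz.
Distinct values: {4 Hz, 8 Hz, 16 Hz}.

4 Hz, 8 Hz, 16 Hz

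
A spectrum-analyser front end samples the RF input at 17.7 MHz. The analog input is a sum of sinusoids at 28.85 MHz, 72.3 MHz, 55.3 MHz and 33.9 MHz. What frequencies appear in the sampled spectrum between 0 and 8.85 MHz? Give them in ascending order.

fs/2 = 8.85 MHz.
28.85 MHz mod fs = 11.15 MHz.
11.15 MHz > fs/2 = 8.85 MHz, folds to fs − 11.15 MHz = 6.55 MHz.
72.3 MHz mod fs = 1.5 MHz.
1.5 MHz ≤ fs/2 = 8.85 MHz, appears at 1.5 MHz.
55.3 MHz mod fs = 2.2 MHz.
2.2 MHz ≤ fs/2 = 8.85 MHz, appears at 2.2 MHz.
33.9 MHz mod fs = 16.2 MHz.
16.2 MHz > fs/2 = 8.85 MHz, folds to fs − 16.2 MHz = 1.5 MHz.
Distinct values: {1.5 MHz, 2.2 MHz, 6.55 MHz}.

1.5 MHz, 2.2 MHz, 6.55 MHz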